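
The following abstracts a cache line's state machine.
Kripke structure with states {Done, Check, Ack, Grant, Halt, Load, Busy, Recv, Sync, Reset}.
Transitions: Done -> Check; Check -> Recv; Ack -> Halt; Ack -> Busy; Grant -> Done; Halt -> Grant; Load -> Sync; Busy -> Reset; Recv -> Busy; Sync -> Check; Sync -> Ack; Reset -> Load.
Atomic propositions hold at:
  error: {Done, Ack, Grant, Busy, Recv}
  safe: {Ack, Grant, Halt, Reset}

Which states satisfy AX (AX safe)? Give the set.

Sat(AX safe) = {s : every successor in {Ack, Grant, Halt, Reset}} = {Halt, Busy}
Sat(AX (AX safe)) = {s : every successor in {Halt, Busy}} = {Ack, Recv}

{Ack, Recv}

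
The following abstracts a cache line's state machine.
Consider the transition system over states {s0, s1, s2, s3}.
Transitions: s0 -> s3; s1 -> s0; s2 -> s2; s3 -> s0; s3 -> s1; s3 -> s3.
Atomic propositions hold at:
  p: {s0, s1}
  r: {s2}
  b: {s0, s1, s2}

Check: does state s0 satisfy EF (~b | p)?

Sat(~b) = {s3}
Sat(~b | p) = {s0, s1, s3}
EF (~b | p): least fixpoint, start Z0 = {s0, s1, s3}, add states with some successor in Z. Already a fixed point.
Sat(EF (~b | p)) = {s0, s1, s3}
s0 ∈ Sat(EF (~b | p)) = {s0, s1, s3}, so the formula holds at s0.

Yes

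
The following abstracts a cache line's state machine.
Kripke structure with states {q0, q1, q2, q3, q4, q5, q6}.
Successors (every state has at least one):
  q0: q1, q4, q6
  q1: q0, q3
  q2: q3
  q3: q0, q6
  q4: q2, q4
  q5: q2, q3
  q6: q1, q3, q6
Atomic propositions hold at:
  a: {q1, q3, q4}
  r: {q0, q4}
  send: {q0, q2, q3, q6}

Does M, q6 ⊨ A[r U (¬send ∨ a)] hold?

No

Sat(¬send) = {q1, q4, q5}
Sat(¬send ∨ a) = {q1, q3, q4, q5}
A[r U (¬send ∨ a)]: least fixpoint, start Z0 = Sat((¬send ∨ a)) = {q1, q3, q4, q5}, add states in Sat(r) with every successor in Z. Already a fixed point.
Sat(A[r U (¬send ∨ a)]) = {q1, q3, q4, q5}
q6 ∉ Sat(A[r U (¬send ∨ a)]) = {q1, q3, q4, q5}, so the formula does not hold at q6.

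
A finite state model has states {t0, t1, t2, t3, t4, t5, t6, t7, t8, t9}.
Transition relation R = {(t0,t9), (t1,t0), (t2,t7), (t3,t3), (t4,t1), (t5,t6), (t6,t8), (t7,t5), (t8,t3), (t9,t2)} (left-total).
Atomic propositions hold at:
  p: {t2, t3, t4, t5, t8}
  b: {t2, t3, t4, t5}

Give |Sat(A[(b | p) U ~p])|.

8

Sat(b | p) = {t2, t3, t4, t5, t8}
Sat(~p) = {t0, t1, t6, t7, t9}
A[(b | p) U ~p]: least fixpoint, start Z0 = Sat(~p) = {t0, t1, t6, t7, t9}, add states in Sat(b | p) with every successor in Z. Z1 = {t0, t1, t2, t4, t5, t6, t7, t9}; fixed.
Sat(A[(b | p) U ~p]) = {t0, t1, t2, t4, t5, t6, t7, t9}
|Sat(A[(b | p) U ~p])| = |{t0, t1, t2, t4, t5, t6, t7, t9}| = 8.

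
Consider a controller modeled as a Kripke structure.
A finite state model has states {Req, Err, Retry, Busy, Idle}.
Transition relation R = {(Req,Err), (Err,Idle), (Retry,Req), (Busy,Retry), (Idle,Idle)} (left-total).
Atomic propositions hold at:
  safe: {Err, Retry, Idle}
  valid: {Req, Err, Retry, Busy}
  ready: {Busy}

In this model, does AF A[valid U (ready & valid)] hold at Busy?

Sat(ready & valid) = {Busy}
A[valid U (ready & valid)]: least fixpoint, start Z0 = Sat((ready & valid)) = {Busy}, add states in Sat(valid) with every successor in Z. Already a fixed point.
Sat(A[valid U (ready & valid)]) = {Busy}
AF A[valid U (ready & valid)]: least fixpoint, start Z0 = {Busy}, add states with every successor in Z. Already a fixed point.
Sat(AF A[valid U (ready & valid)]) = {Busy}
Busy ∈ Sat(AF A[valid U (ready & valid)]) = {Busy}, so the formula holds at Busy.

Yes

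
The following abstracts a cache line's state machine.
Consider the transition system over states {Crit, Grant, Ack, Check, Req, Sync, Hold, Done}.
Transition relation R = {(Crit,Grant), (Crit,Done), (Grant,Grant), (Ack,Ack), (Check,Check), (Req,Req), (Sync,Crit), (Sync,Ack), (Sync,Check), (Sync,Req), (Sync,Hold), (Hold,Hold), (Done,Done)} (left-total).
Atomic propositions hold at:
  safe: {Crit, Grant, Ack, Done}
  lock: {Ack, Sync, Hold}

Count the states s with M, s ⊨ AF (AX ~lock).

5

Sat(~lock) = {Crit, Grant, Check, Req, Done}
Sat(AX ~lock) = {s : every successor in {Crit, Grant, Check, Req, Done}} = {Crit, Grant, Check, Req, Done}
AF (AX ~lock): least fixpoint, start Z0 = {Crit, Grant, Check, Req, Done}, add states with every successor in Z. Already a fixed point.
Sat(AF (AX ~lock)) = {Crit, Grant, Check, Req, Done}
|Sat(AF (AX ~lock))| = |{Crit, Grant, Check, Req, Done}| = 5.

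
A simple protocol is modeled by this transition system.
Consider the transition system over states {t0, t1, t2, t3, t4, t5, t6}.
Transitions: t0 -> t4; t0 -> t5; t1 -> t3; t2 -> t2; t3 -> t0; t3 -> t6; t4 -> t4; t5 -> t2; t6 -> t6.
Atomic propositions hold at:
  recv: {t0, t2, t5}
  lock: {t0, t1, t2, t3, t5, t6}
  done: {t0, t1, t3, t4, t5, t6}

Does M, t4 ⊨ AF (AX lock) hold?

Sat(AX lock) = {s : every successor in {t0, t1, t2, t3, t5, t6}} = {t1, t2, t3, t5, t6}
AF (AX lock): least fixpoint, start Z0 = {t1, t2, t3, t5, t6}, add states with every successor in Z. Already a fixed point.
Sat(AF (AX lock)) = {t1, t2, t3, t5, t6}
t4 ∉ Sat(AF (AX lock)) = {t1, t2, t3, t5, t6}, so the formula does not hold at t4.

No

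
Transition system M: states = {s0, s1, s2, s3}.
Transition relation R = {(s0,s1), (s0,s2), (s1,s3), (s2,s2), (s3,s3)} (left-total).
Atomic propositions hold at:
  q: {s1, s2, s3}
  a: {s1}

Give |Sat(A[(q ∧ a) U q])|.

Sat(q ∧ a) = {s1}
A[(q ∧ a) U q]: least fixpoint, start Z0 = Sat(q) = {s1, s2, s3}, add states in Sat(q ∧ a) with every successor in Z. Already a fixed point.
Sat(A[(q ∧ a) U q]) = {s1, s2, s3}
|Sat(A[(q ∧ a) U q])| = |{s1, s2, s3}| = 3.

3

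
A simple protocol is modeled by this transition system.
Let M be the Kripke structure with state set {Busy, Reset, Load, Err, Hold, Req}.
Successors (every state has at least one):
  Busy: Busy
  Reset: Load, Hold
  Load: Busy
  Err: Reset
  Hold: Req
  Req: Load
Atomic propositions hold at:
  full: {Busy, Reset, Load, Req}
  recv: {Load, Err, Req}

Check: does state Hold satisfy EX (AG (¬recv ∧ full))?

Sat(¬recv) = {Busy, Reset, Hold}
Sat(¬recv ∧ full) = {Busy, Reset}
AG (¬recv ∧ full): greatest fixpoint, start Z0 = {Busy, Reset}, keep only states in Sat with every successor in Z. Z1 = {Busy}; fixed.
Sat(AG (¬recv ∧ full)) = {Busy}
Sat(EX (AG (¬recv ∧ full))) = {s : some successor in {Busy}} = {Busy, Load}
Hold ∉ Sat(EX (AG (¬recv ∧ full))) = {Busy, Load}, so the formula does not hold at Hold.

No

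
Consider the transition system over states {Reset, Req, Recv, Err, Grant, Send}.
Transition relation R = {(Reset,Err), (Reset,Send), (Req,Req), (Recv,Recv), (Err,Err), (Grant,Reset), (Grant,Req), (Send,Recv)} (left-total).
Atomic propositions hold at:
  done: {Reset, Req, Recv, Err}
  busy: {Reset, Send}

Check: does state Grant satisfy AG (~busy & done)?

Sat(~busy) = {Req, Recv, Err, Grant}
Sat(~busy & done) = {Req, Recv, Err}
AG (~busy & done): greatest fixpoint, start Z0 = {Req, Recv, Err}, keep only states in Sat with every successor in Z. Already a fixed point.
Sat(AG (~busy & done)) = {Req, Recv, Err}
Grant ∉ Sat(AG (~busy & done)) = {Req, Recv, Err}, so the formula does not hold at Grant.

No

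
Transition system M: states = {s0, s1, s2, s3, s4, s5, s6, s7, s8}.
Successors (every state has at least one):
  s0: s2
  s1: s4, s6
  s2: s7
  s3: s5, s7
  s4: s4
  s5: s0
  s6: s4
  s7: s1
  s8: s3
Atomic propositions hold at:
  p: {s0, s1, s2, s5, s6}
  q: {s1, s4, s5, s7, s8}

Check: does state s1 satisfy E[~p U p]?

Yes

Sat(~p) = {s3, s4, s7, s8}
E[~p U p]: least fixpoint, start Z0 = Sat(p) = {s0, s1, s2, s5, s6}, add states in Sat(~p) with some successor in Z. Z1 = {s0, s1, s2, s3, s5, s6, s7}; Z2 = {s0, s1, s2, s3, s5, s6, s7, s8}; fixed.
Sat(E[~p U p]) = {s0, s1, s2, s3, s5, s6, s7, s8}
s1 ∈ Sat(E[~p U p]) = {s0, s1, s2, s3, s5, s6, s7, s8}, so the formula holds at s1.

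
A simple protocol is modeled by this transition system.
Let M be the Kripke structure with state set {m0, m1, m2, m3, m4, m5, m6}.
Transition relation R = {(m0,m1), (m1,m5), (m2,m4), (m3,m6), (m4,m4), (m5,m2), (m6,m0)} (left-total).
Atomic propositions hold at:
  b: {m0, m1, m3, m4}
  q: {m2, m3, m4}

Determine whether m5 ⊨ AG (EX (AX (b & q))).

Sat(b & q) = {m3, m4}
Sat(AX (b & q)) = {s : every successor in {m3, m4}} = {m2, m4}
Sat(EX (AX (b & q))) = {s : some successor in {m2, m4}} = {m2, m4, m5}
AG (EX (AX (b & q))): greatest fixpoint, start Z0 = {m2, m4, m5}, keep only states in Sat with every successor in Z. Already a fixed point.
Sat(AG (EX (AX (b & q)))) = {m2, m4, m5}
m5 ∈ Sat(AG (EX (AX (b & q)))) = {m2, m4, m5}, so the formula holds at m5.

Yes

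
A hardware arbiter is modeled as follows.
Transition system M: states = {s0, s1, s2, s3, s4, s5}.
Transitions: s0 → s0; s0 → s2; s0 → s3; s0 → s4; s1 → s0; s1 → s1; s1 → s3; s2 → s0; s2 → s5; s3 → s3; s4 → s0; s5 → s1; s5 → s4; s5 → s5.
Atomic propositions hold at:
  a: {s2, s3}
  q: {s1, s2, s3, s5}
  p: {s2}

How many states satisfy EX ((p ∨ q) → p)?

5

Sat(p ∨ q) = {s1, s2, s3, s5}
Sat((p ∨ q) → p) = {s0, s2, s4}
Sat(EX ((p ∨ q) → p)) = {s : some successor in {s0, s2, s4}} = {s0, s1, s2, s4, s5}
|Sat(EX ((p ∨ q) → p))| = |{s0, s1, s2, s4, s5}| = 5.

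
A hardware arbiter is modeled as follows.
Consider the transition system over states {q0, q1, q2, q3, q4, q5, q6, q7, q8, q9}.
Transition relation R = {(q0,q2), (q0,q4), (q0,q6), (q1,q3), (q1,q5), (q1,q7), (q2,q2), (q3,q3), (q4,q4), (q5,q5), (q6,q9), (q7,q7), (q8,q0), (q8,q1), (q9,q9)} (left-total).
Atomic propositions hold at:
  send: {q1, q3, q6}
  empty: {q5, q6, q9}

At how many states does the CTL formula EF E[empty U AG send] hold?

AG send: greatest fixpoint, start Z0 = {q1, q3, q6}, keep only states in Sat with every successor in Z. Z1 = {q3}; fixed.
Sat(AG send) = {q3}
E[empty U AG send]: least fixpoint, start Z0 = Sat(AG send) = {q3}, add states in Sat(empty) with some successor in Z. Already a fixed point.
Sat(E[empty U AG send]) = {q3}
EF E[empty U AG send]: least fixpoint, start Z0 = {q3}, add states with some successor in Z. Z1 = {q1, q3}; Z2 = {q1, q3, q8}; fixed.
Sat(EF E[empty U AG send]) = {q1, q3, q8}
|Sat(EF E[empty U AG send])| = |{q1, q3, q8}| = 3.

3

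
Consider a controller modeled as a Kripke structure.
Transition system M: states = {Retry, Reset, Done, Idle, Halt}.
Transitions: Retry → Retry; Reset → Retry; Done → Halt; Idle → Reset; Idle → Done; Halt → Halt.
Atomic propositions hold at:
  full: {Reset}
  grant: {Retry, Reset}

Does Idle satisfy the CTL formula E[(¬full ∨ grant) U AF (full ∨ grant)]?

Sat(¬full) = {Retry, Done, Idle, Halt}
Sat(¬full ∨ grant) = {Retry, Reset, Done, Idle, Halt}
Sat(full ∨ grant) = {Retry, Reset}
AF (full ∨ grant): least fixpoint, start Z0 = {Retry, Reset}, add states with every successor in Z. Already a fixed point.
Sat(AF (full ∨ grant)) = {Retry, Reset}
E[(¬full ∨ grant) U AF (full ∨ grant)]: least fixpoint, start Z0 = Sat(AF (full ∨ grant)) = {Retry, Reset}, add states in Sat(¬full ∨ grant) with some successor in Z. Z1 = {Retry, Reset, Idle}; fixed.
Sat(E[(¬full ∨ grant) U AF (full ∨ grant)]) = {Retry, Reset, Idle}
Idle ∈ Sat(E[(¬full ∨ grant) U AF (full ∨ grant)]) = {Retry, Reset, Idle}, so the formula holds at Idle.

Yes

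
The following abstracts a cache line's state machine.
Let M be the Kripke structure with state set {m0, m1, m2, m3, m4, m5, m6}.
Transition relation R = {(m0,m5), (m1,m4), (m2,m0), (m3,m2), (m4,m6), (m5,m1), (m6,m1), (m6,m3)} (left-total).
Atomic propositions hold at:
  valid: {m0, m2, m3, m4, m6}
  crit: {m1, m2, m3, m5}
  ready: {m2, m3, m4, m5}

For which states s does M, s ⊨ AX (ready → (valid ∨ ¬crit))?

{m1, m2, m3, m4, m5, m6}

Sat(¬crit) = {m0, m4, m6}
Sat(valid ∨ ¬crit) = {m0, m2, m3, m4, m6}
Sat(ready → (valid ∨ ¬crit)) = {m0, m1, m2, m3, m4, m6}
Sat(AX (ready → (valid ∨ ¬crit))) = {s : every successor in {m0, m1, m2, m3, m4, m6}} = {m1, m2, m3, m4, m5, m6}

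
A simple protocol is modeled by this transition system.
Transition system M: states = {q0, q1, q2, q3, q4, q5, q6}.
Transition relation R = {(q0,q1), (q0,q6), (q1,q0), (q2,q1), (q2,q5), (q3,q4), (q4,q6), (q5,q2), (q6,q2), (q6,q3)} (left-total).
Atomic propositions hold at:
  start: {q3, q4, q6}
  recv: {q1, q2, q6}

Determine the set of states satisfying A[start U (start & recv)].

{q3, q4, q6}

Sat(start & recv) = {q6}
A[start U (start & recv)]: least fixpoint, start Z0 = Sat((start & recv)) = {q6}, add states in Sat(start) with every successor in Z. Z1 = {q4, q6}; Z2 = {q3, q4, q6}; fixed.
Sat(A[start U (start & recv)]) = {q3, q4, q6}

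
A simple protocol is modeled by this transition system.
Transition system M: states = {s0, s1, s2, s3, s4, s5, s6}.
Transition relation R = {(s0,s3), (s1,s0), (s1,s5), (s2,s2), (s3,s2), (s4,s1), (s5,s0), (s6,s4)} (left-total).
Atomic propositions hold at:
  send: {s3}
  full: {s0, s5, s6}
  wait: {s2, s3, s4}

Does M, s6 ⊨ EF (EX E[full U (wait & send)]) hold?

Yes

Sat(wait & send) = {s3}
E[full U (wait & send)]: least fixpoint, start Z0 = Sat((wait & send)) = {s3}, add states in Sat(full) with some successor in Z. Z1 = {s0, s3}; Z2 = {s0, s3, s5}; fixed.
Sat(E[full U (wait & send)]) = {s0, s3, s5}
Sat(EX E[full U (wait & send)]) = {s : some successor in {s0, s3, s5}} = {s0, s1, s5}
EF (EX E[full U (wait & send)]): least fixpoint, start Z0 = {s0, s1, s5}, add states with some successor in Z. Z1 = {s0, s1, s4, s5}; Z2 = {s0, s1, s4, s5, s6}; fixed.
Sat(EF (EX E[full U (wait & send)])) = {s0, s1, s4, s5, s6}
s6 ∈ Sat(EF (EX E[full U (wait & send)])) = {s0, s1, s4, s5, s6}, so the formula holds at s6.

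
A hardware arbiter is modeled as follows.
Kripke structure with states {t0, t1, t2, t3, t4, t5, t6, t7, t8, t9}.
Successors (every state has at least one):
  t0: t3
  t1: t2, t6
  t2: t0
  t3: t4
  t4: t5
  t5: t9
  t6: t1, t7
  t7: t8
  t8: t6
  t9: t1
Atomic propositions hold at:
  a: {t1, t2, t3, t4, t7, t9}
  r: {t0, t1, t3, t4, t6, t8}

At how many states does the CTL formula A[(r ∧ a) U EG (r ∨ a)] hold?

Sat(r ∧ a) = {t1, t3, t4}
Sat(r ∨ a) = {t0, t1, t2, t3, t4, t6, t7, t8, t9}
EG (r ∨ a): greatest fixpoint, start Z0 = {t0, t1, t2, t3, t4, t6, t7, t8, t9}, keep only states in Sat with some successor in Z. Z1 = {t0, t1, t2, t3, t6, t7, t8, t9}; Z2 = {t0, t1, t2, t6, t7, t8, t9}; Z3 = {t1, t2, t6, t7, t8, t9}; Z4 = {t1, t6, t7, t8, t9}; fixed.
Sat(EG (r ∨ a)) = {t1, t6, t7, t8, t9}
A[(r ∧ a) U EG (r ∨ a)]: least fixpoint, start Z0 = Sat(EG (r ∨ a)) = {t1, t6, t7, t8, t9}, add states in Sat(r ∧ a) with every successor in Z. Already a fixed point.
Sat(A[(r ∧ a) U EG (r ∨ a)]) = {t1, t6, t7, t8, t9}
|Sat(A[(r ∧ a) U EG (r ∨ a)])| = |{t1, t6, t7, t8, t9}| = 5.

5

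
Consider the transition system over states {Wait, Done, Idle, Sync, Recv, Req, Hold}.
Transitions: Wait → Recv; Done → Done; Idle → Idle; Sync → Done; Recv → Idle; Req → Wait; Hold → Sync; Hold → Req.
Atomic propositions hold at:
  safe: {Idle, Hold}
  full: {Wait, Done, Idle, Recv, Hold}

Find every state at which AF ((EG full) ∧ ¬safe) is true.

EG full: greatest fixpoint, start Z0 = {Wait, Done, Idle, Recv, Hold}, keep only states in Sat with some successor in Z. Z1 = {Wait, Done, Idle, Recv}; fixed.
Sat(EG full) = {Wait, Done, Idle, Recv}
Sat(¬safe) = {Wait, Done, Sync, Recv, Req}
Sat((EG full) ∧ ¬safe) = {Wait, Done, Recv}
AF ((EG full) ∧ ¬safe): least fixpoint, start Z0 = {Wait, Done, Recv}, add states with every successor in Z. Z1 = {Wait, Done, Sync, Recv, Req}; Z2 = {Wait, Done, Sync, Recv, Req, Hold}; fixed.
Sat(AF ((EG full) ∧ ¬safe)) = {Wait, Done, Sync, Recv, Req, Hold}

{Wait, Done, Sync, Recv, Req, Hold}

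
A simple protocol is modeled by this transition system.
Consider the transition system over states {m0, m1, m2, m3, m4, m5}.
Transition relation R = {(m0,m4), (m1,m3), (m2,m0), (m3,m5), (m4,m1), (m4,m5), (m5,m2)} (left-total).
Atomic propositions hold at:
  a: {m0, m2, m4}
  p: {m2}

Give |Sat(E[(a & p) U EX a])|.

3

Sat(a & p) = {m2}
Sat(EX a) = {s : some successor in {m0, m2, m4}} = {m0, m2, m5}
E[(a & p) U EX a]: least fixpoint, start Z0 = Sat(EX a) = {m0, m2, m5}, add states in Sat(a & p) with some successor in Z. Already a fixed point.
Sat(E[(a & p) U EX a]) = {m0, m2, m5}
|Sat(E[(a & p) U EX a])| = |{m0, m2, m5}| = 3.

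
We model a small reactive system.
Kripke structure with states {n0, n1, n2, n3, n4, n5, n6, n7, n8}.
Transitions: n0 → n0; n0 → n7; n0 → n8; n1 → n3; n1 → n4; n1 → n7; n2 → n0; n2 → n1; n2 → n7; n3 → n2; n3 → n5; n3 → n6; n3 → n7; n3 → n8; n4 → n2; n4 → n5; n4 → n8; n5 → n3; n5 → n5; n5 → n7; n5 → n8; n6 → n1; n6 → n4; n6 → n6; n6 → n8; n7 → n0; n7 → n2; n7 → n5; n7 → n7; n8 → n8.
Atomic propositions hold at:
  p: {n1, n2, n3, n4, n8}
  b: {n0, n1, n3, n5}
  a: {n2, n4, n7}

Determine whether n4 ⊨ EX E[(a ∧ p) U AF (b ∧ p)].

Yes

Sat(a ∧ p) = {n2, n4}
Sat(b ∧ p) = {n1, n3}
AF (b ∧ p): least fixpoint, start Z0 = {n1, n3}, add states with every successor in Z. Already a fixed point.
Sat(AF (b ∧ p)) = {n1, n3}
E[(a ∧ p) U AF (b ∧ p)]: least fixpoint, start Z0 = Sat(AF (b ∧ p)) = {n1, n3}, add states in Sat(a ∧ p) with some successor in Z. Z1 = {n1, n2, n3}; Z2 = {n1, n2, n3, n4}; fixed.
Sat(E[(a ∧ p) U AF (b ∧ p)]) = {n1, n2, n3, n4}
Sat(EX E[(a ∧ p) U AF (b ∧ p)]) = {s : some successor in {n1, n2, n3, n4}} = {n1, n2, n3, n4, n5, n6, n7}
n4 ∈ Sat(EX E[(a ∧ p) U AF (b ∧ p)]) = {n1, n2, n3, n4, n5, n6, n7}, so the formula holds at n4.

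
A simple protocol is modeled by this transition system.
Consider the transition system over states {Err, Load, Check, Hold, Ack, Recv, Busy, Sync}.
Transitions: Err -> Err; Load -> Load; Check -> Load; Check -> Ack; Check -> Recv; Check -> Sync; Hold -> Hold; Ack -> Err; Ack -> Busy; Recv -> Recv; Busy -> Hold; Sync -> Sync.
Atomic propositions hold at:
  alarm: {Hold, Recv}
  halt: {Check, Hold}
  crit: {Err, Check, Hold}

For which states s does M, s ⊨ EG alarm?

{Hold, Recv}

EG alarm: greatest fixpoint, start Z0 = {Hold, Recv}, keep only states in Sat with some successor in Z. Already a fixed point.
Sat(EG alarm) = {Hold, Recv}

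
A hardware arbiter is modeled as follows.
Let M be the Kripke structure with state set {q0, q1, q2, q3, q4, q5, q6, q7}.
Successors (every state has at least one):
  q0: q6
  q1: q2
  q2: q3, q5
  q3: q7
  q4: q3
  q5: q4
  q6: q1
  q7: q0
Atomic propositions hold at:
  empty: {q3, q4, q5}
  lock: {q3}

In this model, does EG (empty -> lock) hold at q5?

Sat(empty -> lock) = {q0, q1, q2, q3, q6, q7}
EG (empty -> lock): greatest fixpoint, start Z0 = {q0, q1, q2, q3, q6, q7}, keep only states in Sat with some successor in Z. Already a fixed point.
Sat(EG (empty -> lock)) = {q0, q1, q2, q3, q6, q7}
q5 ∉ Sat(EG (empty -> lock)) = {q0, q1, q2, q3, q6, q7}, so the formula does not hold at q5.

No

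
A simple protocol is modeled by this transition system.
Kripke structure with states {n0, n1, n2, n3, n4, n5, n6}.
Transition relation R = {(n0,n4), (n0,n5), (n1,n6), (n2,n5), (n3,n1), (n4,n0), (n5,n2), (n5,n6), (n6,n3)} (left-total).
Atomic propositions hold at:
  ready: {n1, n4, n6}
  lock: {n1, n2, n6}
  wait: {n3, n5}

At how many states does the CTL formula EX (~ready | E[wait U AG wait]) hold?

5

Sat(~ready) = {n0, n2, n3, n5}
AG wait: greatest fixpoint, start Z0 = {n3, n5}, keep only states in Sat with every successor in Z. Z1 = ∅; fixed.
Sat(AG wait) = ∅
E[wait U AG wait]: least fixpoint, start Z0 = Sat(AG wait) = ∅, add states in Sat(wait) with some successor in Z. Already a fixed point.
Sat(E[wait U AG wait]) = ∅
Sat(~ready | E[wait U AG wait]) = {n0, n2, n3, n5}
Sat(EX (~ready | E[wait U AG wait])) = {s : some successor in {n0, n2, n3, n5}} = {n0, n2, n4, n5, n6}
|Sat(EX (~ready | E[wait U AG wait]))| = |{n0, n2, n4, n5, n6}| = 5.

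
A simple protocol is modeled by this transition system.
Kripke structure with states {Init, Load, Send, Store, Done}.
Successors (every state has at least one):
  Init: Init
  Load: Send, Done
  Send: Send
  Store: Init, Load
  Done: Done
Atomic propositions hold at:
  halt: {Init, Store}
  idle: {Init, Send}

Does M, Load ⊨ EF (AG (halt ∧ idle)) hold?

Sat(halt ∧ idle) = {Init}
AG (halt ∧ idle): greatest fixpoint, start Z0 = {Init}, keep only states in Sat with every successor in Z. Already a fixed point.
Sat(AG (halt ∧ idle)) = {Init}
EF (AG (halt ∧ idle)): least fixpoint, start Z0 = {Init}, add states with some successor in Z. Z1 = {Init, Store}; fixed.
Sat(EF (AG (halt ∧ idle))) = {Init, Store}
Load ∉ Sat(EF (AG (halt ∧ idle))) = {Init, Store}, so the formula does not hold at Load.

No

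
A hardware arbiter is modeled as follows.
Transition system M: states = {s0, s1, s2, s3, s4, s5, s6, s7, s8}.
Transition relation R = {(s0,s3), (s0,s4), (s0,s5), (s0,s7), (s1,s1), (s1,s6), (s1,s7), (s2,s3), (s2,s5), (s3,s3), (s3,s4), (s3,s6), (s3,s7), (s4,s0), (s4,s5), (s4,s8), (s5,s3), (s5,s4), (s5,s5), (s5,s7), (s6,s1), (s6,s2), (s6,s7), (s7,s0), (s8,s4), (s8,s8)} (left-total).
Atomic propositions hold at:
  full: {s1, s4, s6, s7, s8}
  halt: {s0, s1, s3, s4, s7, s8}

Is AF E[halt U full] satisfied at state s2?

E[halt U full]: least fixpoint, start Z0 = Sat(full) = {s1, s4, s6, s7, s8}, add states in Sat(halt) with some successor in Z. Z1 = {s0, s1, s3, s4, s6, s7, s8}; fixed.
Sat(E[halt U full]) = {s0, s1, s3, s4, s6, s7, s8}
AF E[halt U full]: least fixpoint, start Z0 = {s0, s1, s3, s4, s6, s7, s8}, add states with every successor in Z. Already a fixed point.
Sat(AF E[halt U full]) = {s0, s1, s3, s4, s6, s7, s8}
s2 ∉ Sat(AF E[halt U full]) = {s0, s1, s3, s4, s6, s7, s8}, so the formula does not hold at s2.

No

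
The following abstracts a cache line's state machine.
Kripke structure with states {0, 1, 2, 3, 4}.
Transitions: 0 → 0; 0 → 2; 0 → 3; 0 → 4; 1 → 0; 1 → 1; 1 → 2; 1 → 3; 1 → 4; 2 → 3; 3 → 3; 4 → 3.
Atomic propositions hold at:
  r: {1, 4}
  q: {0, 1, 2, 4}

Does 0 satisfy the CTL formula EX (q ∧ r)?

Yes

Sat(q ∧ r) = {1, 4}
Sat(EX (q ∧ r)) = {s : some successor in {1, 4}} = {0, 1}
0 ∈ Sat(EX (q ∧ r)) = {0, 1}, so the formula holds at 0.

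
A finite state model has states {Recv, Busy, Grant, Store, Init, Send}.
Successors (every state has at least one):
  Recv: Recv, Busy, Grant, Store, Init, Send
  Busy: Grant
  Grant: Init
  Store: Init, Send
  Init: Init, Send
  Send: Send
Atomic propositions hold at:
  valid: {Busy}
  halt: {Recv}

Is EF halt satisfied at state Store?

No

EF halt: least fixpoint, start Z0 = {Recv}, add states with some successor in Z. Already a fixed point.
Sat(EF halt) = {Recv}
Store ∉ Sat(EF halt) = {Recv}, so the formula does not hold at Store.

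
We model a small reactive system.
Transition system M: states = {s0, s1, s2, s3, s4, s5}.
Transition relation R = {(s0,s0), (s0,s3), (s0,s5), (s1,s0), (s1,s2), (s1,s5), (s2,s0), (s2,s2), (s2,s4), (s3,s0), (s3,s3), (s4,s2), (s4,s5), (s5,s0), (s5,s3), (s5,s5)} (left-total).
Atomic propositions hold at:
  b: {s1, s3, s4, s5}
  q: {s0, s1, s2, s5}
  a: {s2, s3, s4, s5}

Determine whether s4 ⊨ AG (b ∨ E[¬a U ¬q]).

No

Sat(¬a) = {s0, s1}
Sat(¬q) = {s3, s4}
E[¬a U ¬q]: least fixpoint, start Z0 = Sat(¬q) = {s3, s4}, add states in Sat(¬a) with some successor in Z. Z1 = {s0, s3, s4}; Z2 = {s0, s1, s3, s4}; fixed.
Sat(E[¬a U ¬q]) = {s0, s1, s3, s4}
Sat(b ∨ E[¬a U ¬q]) = {s0, s1, s3, s4, s5}
AG (b ∨ E[¬a U ¬q]): greatest fixpoint, start Z0 = {s0, s1, s3, s4, s5}, keep only states in Sat with every successor in Z. Z1 = {s0, s3, s5}; fixed.
Sat(AG (b ∨ E[¬a U ¬q])) = {s0, s3, s5}
s4 ∉ Sat(AG (b ∨ E[¬a U ¬q])) = {s0, s3, s5}, so the formula does not hold at s4.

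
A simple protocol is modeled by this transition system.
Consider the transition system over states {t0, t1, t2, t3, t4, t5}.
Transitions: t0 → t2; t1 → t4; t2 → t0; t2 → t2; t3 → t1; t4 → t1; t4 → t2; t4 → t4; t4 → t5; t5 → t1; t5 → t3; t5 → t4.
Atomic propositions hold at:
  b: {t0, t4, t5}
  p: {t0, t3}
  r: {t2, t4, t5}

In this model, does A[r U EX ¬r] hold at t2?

Sat(¬r) = {t0, t1, t3}
Sat(EX ¬r) = {s : some successor in {t0, t1, t3}} = {t2, t3, t4, t5}
A[r U EX ¬r]: least fixpoint, start Z0 = Sat(EX ¬r) = {t2, t3, t4, t5}, add states in Sat(r) with every successor in Z. Already a fixed point.
Sat(A[r U EX ¬r]) = {t2, t3, t4, t5}
t2 ∈ Sat(A[r U EX ¬r]) = {t2, t3, t4, t5}, so the formula holds at t2.

Yes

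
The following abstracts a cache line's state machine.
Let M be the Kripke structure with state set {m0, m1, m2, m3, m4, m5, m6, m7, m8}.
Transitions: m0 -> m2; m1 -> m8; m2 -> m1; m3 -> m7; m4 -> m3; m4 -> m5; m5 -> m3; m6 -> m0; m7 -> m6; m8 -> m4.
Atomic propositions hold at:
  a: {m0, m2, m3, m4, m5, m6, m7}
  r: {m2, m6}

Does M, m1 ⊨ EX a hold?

Sat(EX a) = {s : some successor in {m0, m2, m3, m4, m5, m6, m7}} = {m0, m3, m4, m5, m6, m7, m8}
m1 ∉ Sat(EX a) = {m0, m3, m4, m5, m6, m7, m8}, so the formula does not hold at m1.

No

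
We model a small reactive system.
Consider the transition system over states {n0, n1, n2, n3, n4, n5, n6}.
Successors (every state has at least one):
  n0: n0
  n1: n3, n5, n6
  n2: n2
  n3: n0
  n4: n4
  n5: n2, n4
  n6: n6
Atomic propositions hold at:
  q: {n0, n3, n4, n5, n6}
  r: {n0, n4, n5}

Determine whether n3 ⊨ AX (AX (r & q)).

Sat(r & q) = {n0, n4, n5}
Sat(AX (r & q)) = {s : every successor in {n0, n4, n5}} = {n0, n3, n4}
Sat(AX (AX (r & q))) = {s : every successor in {n0, n3, n4}} = {n0, n3, n4}
n3 ∈ Sat(AX (AX (r & q))) = {n0, n3, n4}, so the formula holds at n3.

Yes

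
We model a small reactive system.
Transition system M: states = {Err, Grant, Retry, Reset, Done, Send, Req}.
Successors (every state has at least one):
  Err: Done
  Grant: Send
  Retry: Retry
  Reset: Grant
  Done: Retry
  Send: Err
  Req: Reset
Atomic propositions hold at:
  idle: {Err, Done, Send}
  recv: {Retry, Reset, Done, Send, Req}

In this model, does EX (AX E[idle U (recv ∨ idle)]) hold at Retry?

Yes

Sat(recv ∨ idle) = {Err, Retry, Reset, Done, Send, Req}
E[idle U (recv ∨ idle)]: least fixpoint, start Z0 = Sat((recv ∨ idle)) = {Err, Retry, Reset, Done, Send, Req}, add states in Sat(idle) with some successor in Z. Already a fixed point.
Sat(E[idle U (recv ∨ idle)]) = {Err, Retry, Reset, Done, Send, Req}
Sat(AX E[idle U (recv ∨ idle)]) = {s : every successor in {Err, Retry, Reset, Done, Send, Req}} = {Err, Grant, Retry, Done, Send, Req}
Sat(EX (AX E[idle U (recv ∨ idle)])) = {s : some successor in {Err, Grant, Retry, Done, Send, Req}} = {Err, Grant, Retry, Reset, Done, Send}
Retry ∈ Sat(EX (AX E[idle U (recv ∨ idle)])) = {Err, Grant, Retry, Reset, Done, Send}, so the formula holds at Retry.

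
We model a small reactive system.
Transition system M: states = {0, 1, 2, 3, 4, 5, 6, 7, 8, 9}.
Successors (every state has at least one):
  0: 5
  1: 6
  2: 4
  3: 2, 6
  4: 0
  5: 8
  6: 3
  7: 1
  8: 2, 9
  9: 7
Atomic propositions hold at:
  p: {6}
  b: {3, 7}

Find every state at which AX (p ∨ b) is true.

Sat(p ∨ b) = {3, 6, 7}
Sat(AX (p ∨ b)) = {s : every successor in {3, 6, 7}} = {1, 6, 9}

{1, 6, 9}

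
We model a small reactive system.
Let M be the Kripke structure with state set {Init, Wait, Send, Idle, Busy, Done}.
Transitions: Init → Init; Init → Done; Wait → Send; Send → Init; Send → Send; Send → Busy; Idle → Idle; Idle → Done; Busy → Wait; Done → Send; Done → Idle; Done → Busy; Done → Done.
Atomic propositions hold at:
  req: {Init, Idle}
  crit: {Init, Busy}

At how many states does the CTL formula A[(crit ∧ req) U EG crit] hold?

1

Sat(crit ∧ req) = {Init}
EG crit: greatest fixpoint, start Z0 = {Init, Busy}, keep only states in Sat with some successor in Z. Z1 = {Init}; fixed.
Sat(EG crit) = {Init}
A[(crit ∧ req) U EG crit]: least fixpoint, start Z0 = Sat(EG crit) = {Init}, add states in Sat(crit ∧ req) with every successor in Z. Already a fixed point.
Sat(A[(crit ∧ req) U EG crit]) = {Init}
|Sat(A[(crit ∧ req) U EG crit])| = |{Init}| = 1.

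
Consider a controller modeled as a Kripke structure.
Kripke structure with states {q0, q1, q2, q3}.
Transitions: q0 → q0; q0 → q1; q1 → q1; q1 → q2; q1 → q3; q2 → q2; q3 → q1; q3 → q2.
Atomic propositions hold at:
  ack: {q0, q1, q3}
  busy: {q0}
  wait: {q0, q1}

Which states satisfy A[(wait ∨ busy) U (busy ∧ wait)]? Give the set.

{q0}

Sat(wait ∨ busy) = {q0, q1}
Sat(busy ∧ wait) = {q0}
A[(wait ∨ busy) U (busy ∧ wait)]: least fixpoint, start Z0 = Sat((busy ∧ wait)) = {q0}, add states in Sat(wait ∨ busy) with every successor in Z. Already a fixed point.
Sat(A[(wait ∨ busy) U (busy ∧ wait)]) = {q0}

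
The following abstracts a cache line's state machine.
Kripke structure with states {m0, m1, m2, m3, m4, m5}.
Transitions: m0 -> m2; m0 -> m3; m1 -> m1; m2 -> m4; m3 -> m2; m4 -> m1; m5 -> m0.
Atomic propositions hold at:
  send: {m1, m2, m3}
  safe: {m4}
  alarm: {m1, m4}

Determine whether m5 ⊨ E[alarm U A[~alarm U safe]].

Sat(~alarm) = {m0, m2, m3, m5}
A[~alarm U safe]: least fixpoint, start Z0 = Sat(safe) = {m4}, add states in Sat(~alarm) with every successor in Z. Z1 = {m2, m4}; Z2 = {m2, m3, m4}; Z3 = {m0, m2, m3, m4}; Z4 = {m0, m2, m3, m4, m5}; fixed.
Sat(A[~alarm U safe]) = {m0, m2, m3, m4, m5}
E[alarm U A[~alarm U safe]]: least fixpoint, start Z0 = Sat(A[~alarm U safe]) = {m0, m2, m3, m4, m5}, add states in Sat(alarm) with some successor in Z. Already a fixed point.
Sat(E[alarm U A[~alarm U safe]]) = {m0, m2, m3, m4, m5}
m5 ∈ Sat(E[alarm U A[~alarm U safe]]) = {m0, m2, m3, m4, m5}, so the formula holds at m5.

Yes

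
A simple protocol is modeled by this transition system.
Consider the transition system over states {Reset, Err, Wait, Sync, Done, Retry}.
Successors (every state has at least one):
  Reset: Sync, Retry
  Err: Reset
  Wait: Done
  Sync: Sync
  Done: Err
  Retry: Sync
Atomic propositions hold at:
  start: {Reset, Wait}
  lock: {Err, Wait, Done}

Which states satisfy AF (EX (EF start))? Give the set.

{Err, Wait, Done}

EF start: least fixpoint, start Z0 = {Reset, Wait}, add states with some successor in Z. Z1 = {Reset, Err, Wait}; Z2 = {Reset, Err, Wait, Done}; fixed.
Sat(EF start) = {Reset, Err, Wait, Done}
Sat(EX (EF start)) = {s : some successor in {Reset, Err, Wait, Done}} = {Err, Wait, Done}
AF (EX (EF start)): least fixpoint, start Z0 = {Err, Wait, Done}, add states with every successor in Z. Already a fixed point.
Sat(AF (EX (EF start))) = {Err, Wait, Done}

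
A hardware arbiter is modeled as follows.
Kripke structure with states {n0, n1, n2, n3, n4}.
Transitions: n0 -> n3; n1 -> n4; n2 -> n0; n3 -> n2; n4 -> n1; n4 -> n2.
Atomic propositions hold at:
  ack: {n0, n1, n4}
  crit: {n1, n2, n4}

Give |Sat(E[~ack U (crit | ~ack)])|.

4

Sat(~ack) = {n2, n3}
Sat(crit | ~ack) = {n1, n2, n3, n4}
E[~ack U (crit | ~ack)]: least fixpoint, start Z0 = Sat((crit | ~ack)) = {n1, n2, n3, n4}, add states in Sat(~ack) with some successor in Z. Already a fixed point.
Sat(E[~ack U (crit | ~ack)]) = {n1, n2, n3, n4}
|Sat(E[~ack U (crit | ~ack)])| = |{n1, n2, n3, n4}| = 4.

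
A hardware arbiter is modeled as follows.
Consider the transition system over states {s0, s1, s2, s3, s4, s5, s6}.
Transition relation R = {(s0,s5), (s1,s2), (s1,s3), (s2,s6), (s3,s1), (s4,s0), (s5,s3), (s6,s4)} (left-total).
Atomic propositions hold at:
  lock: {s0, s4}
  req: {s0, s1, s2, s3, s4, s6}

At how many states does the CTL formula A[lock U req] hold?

6

A[lock U req]: least fixpoint, start Z0 = Sat(req) = {s0, s1, s2, s3, s4, s6}, add states in Sat(lock) with every successor in Z. Already a fixed point.
Sat(A[lock U req]) = {s0, s1, s2, s3, s4, s6}
|Sat(A[lock U req])| = |{s0, s1, s2, s3, s4, s6}| = 6.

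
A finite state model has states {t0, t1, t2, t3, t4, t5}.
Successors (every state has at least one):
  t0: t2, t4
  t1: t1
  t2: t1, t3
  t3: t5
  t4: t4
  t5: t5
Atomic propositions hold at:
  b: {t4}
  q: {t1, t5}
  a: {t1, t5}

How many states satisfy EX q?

4

Sat(EX q) = {s : some successor in {t1, t5}} = {t1, t2, t3, t5}
|Sat(EX q)| = |{t1, t2, t3, t5}| = 4.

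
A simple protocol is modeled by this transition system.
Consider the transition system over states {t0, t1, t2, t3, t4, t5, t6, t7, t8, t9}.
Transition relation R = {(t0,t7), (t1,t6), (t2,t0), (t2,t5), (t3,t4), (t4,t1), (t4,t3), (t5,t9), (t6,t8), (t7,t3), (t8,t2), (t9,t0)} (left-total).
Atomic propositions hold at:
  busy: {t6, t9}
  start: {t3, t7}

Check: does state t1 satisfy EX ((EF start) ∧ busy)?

EF start: least fixpoint, start Z0 = {t3, t7}, add states with some successor in Z. Z1 = {t0, t3, t4, t7}; Z2 = {t0, t2, t3, t4, t7, t9}; Z3 = {t0, t2, t3, t4, t5, t7, t8, t9}; Z4 = {t0, t2, t3, t4, t5, t6, t7, t8, t9}; Z5 = {t0, t1, t2, t3, t4, t5, t6, t7, t8, t9}; fixed.
Sat(EF start) = {t0, t1, t2, t3, t4, t5, t6, t7, t8, t9}
Sat((EF start) ∧ busy) = {t6, t9}
Sat(EX ((EF start) ∧ busy)) = {s : some successor in {t6, t9}} = {t1, t5}
t1 ∈ Sat(EX ((EF start) ∧ busy)) = {t1, t5}, so the formula holds at t1.

Yes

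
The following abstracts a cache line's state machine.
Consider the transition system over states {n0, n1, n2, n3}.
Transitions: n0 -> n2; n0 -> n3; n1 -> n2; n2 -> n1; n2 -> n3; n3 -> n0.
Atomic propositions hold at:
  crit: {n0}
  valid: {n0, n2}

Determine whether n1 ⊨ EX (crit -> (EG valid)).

EG valid: greatest fixpoint, start Z0 = {n0, n2}, keep only states in Sat with some successor in Z. Z1 = {n0}; Z2 = ∅; fixed.
Sat(EG valid) = ∅
Sat(crit -> (EG valid)) = {n1, n2, n3}
Sat(EX (crit -> (EG valid))) = {s : some successor in {n1, n2, n3}} = {n0, n1, n2}
n1 ∈ Sat(EX (crit -> (EG valid))) = {n0, n1, n2}, so the formula holds at n1.

Yes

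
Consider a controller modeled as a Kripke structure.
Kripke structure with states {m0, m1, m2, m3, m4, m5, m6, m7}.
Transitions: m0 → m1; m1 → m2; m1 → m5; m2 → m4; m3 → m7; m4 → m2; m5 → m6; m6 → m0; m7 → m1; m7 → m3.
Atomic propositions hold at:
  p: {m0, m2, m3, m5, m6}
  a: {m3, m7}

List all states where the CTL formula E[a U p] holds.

{m0, m2, m3, m5, m6, m7}

E[a U p]: least fixpoint, start Z0 = Sat(p) = {m0, m2, m3, m5, m6}, add states in Sat(a) with some successor in Z. Z1 = {m0, m2, m3, m5, m6, m7}; fixed.
Sat(E[a U p]) = {m0, m2, m3, m5, m6, m7}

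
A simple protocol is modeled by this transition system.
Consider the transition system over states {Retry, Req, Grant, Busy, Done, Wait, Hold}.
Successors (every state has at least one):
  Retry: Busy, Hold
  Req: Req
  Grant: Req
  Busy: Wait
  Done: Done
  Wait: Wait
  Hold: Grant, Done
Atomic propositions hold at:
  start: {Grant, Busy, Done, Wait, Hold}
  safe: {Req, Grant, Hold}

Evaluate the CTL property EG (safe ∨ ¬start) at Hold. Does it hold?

Sat(¬start) = {Retry, Req}
Sat(safe ∨ ¬start) = {Retry, Req, Grant, Hold}
EG (safe ∨ ¬start): greatest fixpoint, start Z0 = {Retry, Req, Grant, Hold}, keep only states in Sat with some successor in Z. Already a fixed point.
Sat(EG (safe ∨ ¬start)) = {Retry, Req, Grant, Hold}
Hold ∈ Sat(EG (safe ∨ ¬start)) = {Retry, Req, Grant, Hold}, so the formula holds at Hold.

Yes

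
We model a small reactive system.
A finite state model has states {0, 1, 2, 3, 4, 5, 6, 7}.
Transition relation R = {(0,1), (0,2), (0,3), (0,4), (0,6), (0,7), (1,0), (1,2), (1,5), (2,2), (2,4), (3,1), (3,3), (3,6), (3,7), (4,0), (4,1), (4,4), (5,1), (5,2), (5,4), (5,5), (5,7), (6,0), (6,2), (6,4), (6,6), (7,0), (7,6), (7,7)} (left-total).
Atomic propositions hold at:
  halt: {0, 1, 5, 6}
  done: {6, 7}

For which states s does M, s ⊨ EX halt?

Sat(EX halt) = {s : some successor in {0, 1, 5, 6}} = {0, 1, 3, 4, 5, 6, 7}

{0, 1, 3, 4, 5, 6, 7}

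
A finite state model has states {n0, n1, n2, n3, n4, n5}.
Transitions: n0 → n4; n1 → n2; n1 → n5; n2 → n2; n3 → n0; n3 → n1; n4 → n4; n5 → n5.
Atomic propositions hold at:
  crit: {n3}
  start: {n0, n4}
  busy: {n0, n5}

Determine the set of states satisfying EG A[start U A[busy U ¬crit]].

{n0, n1, n2, n4, n5}

Sat(¬crit) = {n0, n1, n2, n4, n5}
A[busy U ¬crit]: least fixpoint, start Z0 = Sat(¬crit) = {n0, n1, n2, n4, n5}, add states in Sat(busy) with every successor in Z. Already a fixed point.
Sat(A[busy U ¬crit]) = {n0, n1, n2, n4, n5}
A[start U A[busy U ¬crit]]: least fixpoint, start Z0 = Sat(A[busy U ¬crit]) = {n0, n1, n2, n4, n5}, add states in Sat(start) with every successor in Z. Already a fixed point.
Sat(A[start U A[busy U ¬crit]]) = {n0, n1, n2, n4, n5}
EG A[start U A[busy U ¬crit]]: greatest fixpoint, start Z0 = {n0, n1, n2, n4, n5}, keep only states in Sat with some successor in Z. Already a fixed point.
Sat(EG A[start U A[busy U ¬crit]]) = {n0, n1, n2, n4, n5}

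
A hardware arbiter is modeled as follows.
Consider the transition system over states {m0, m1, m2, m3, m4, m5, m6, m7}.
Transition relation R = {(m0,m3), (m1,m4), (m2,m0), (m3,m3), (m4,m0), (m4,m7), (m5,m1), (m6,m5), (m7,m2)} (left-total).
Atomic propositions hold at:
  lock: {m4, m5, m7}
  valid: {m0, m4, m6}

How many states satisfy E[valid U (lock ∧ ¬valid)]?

Sat(¬valid) = {m1, m2, m3, m5, m7}
Sat(lock ∧ ¬valid) = {m5, m7}
E[valid U (lock ∧ ¬valid)]: least fixpoint, start Z0 = Sat((lock ∧ ¬valid)) = {m5, m7}, add states in Sat(valid) with some successor in Z. Z1 = {m4, m5, m6, m7}; fixed.
Sat(E[valid U (lock ∧ ¬valid)]) = {m4, m5, m6, m7}
|Sat(E[valid U (lock ∧ ¬valid)])| = |{m4, m5, m6, m7}| = 4.

4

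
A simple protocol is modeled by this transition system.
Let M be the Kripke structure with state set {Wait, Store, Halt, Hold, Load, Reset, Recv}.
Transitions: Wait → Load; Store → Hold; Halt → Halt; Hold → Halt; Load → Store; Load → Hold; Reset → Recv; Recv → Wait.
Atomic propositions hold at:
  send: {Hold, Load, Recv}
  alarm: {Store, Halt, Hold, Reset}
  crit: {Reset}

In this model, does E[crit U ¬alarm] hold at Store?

Sat(¬alarm) = {Wait, Load, Recv}
E[crit U ¬alarm]: least fixpoint, start Z0 = Sat(¬alarm) = {Wait, Load, Recv}, add states in Sat(crit) with some successor in Z. Z1 = {Wait, Load, Reset, Recv}; fixed.
Sat(E[crit U ¬alarm]) = {Wait, Load, Reset, Recv}
Store ∉ Sat(E[crit U ¬alarm]) = {Wait, Load, Reset, Recv}, so the formula does not hold at Store.

No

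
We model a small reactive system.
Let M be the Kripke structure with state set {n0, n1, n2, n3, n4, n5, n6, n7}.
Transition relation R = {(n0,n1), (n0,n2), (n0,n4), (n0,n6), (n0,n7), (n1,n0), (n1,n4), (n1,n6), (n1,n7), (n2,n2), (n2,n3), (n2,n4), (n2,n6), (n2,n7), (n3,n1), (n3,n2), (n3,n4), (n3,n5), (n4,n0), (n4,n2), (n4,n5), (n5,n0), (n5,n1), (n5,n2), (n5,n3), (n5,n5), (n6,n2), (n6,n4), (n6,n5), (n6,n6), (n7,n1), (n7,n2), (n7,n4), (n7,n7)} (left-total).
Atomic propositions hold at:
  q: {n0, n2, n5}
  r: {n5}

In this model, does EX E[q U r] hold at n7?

E[q U r]: least fixpoint, start Z0 = Sat(r) = {n5}, add states in Sat(q) with some successor in Z. Already a fixed point.
Sat(E[q U r]) = {n5}
Sat(EX E[q U r]) = {s : some successor in {n5}} = {n3, n4, n5, n6}
n7 ∉ Sat(EX E[q U r]) = {n3, n4, n5, n6}, so the formula does not hold at n7.

No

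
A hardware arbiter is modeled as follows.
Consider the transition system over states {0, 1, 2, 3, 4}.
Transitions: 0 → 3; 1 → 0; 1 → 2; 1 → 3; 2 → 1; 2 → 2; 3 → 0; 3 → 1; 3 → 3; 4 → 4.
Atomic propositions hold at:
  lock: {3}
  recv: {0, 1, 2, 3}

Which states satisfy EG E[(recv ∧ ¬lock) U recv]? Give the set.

Sat(¬lock) = {0, 1, 2, 4}
Sat(recv ∧ ¬lock) = {0, 1, 2}
E[(recv ∧ ¬lock) U recv]: least fixpoint, start Z0 = Sat(recv) = {0, 1, 2, 3}, add states in Sat(recv ∧ ¬lock) with some successor in Z. Already a fixed point.
Sat(E[(recv ∧ ¬lock) U recv]) = {0, 1, 2, 3}
EG E[(recv ∧ ¬lock) U recv]: greatest fixpoint, start Z0 = {0, 1, 2, 3}, keep only states in Sat with some successor in Z. Already a fixed point.
Sat(EG E[(recv ∧ ¬lock) U recv]) = {0, 1, 2, 3}

{0, 1, 2, 3}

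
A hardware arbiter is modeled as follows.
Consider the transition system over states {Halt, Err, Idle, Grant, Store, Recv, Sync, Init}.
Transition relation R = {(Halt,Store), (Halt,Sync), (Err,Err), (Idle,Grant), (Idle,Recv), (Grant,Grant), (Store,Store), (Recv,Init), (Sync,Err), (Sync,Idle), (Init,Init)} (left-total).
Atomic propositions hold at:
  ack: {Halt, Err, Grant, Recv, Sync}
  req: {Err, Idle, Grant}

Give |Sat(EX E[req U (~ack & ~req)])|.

4

Sat(~ack) = {Idle, Store, Init}
Sat(~req) = {Halt, Store, Recv, Sync, Init}
Sat(~ack & ~req) = {Store, Init}
E[req U (~ack & ~req)]: least fixpoint, start Z0 = Sat((~ack & ~req)) = {Store, Init}, add states in Sat(req) with some successor in Z. Already a fixed point.
Sat(E[req U (~ack & ~req)]) = {Store, Init}
Sat(EX E[req U (~ack & ~req)]) = {s : some successor in {Store, Init}} = {Halt, Store, Recv, Init}
|Sat(EX E[req U (~ack & ~req)])| = |{Halt, Store, Recv, Init}| = 4.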